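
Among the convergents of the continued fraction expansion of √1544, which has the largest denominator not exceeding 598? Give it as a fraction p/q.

13242/337

√1544 = [39; 3, 2, 2, 9, 2, 2, 3, 78, …] (period length 8).
Convergents:
  p_0/q_0 = 39/1
  p_1/q_1 = 118/3
  p_2/q_2 = 275/7
  p_3/q_3 = 668/17
  p_4/q_4 = 6287/160
  p_5/q_5 = 13242/337
  p_6/q_6 = 32771/834
q_5 = 337 ≤ 598 < 834 = q_6, so the answer is 13242/337.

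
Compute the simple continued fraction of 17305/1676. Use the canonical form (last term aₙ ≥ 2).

17305 = 10*1676 + 545
1676 = 3*545 + 41
545 = 13*41 + 12
41 = 3*12 + 5
12 = 2*5 + 2
5 = 2*2 + 1
2 = 2*1 + 0  (stop)
So 17305/1676 = [10; 3, 13, 3, 2, 2, 2].

[10; 3, 13, 3, 2, 2, 2]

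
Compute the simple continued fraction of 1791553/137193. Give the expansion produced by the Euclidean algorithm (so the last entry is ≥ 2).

1791553 = 13·137193 + 8044
137193 = 17·8044 + 445
8044 = 18·445 + 34
445 = 13·34 + 3
34 = 11·3 + 1
3 = 3·1 + 0  (stop)
So 1791553/137193 = [13; 17, 18, 13, 11, 3].

[13; 17, 18, 13, 11, 3]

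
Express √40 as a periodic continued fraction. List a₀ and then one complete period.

a₀ = ⌊√40⌋ = 6.

[6; 3, 12]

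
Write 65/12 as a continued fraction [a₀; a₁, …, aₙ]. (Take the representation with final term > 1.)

65 = 5*12 + 5
12 = 2*5 + 2
5 = 2*2 + 1
2 = 2*1 + 0  (stop)
So 65/12 = [5; 2, 2, 2].

[5; 2, 2, 2]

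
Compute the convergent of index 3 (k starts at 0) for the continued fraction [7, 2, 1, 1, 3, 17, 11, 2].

37/5

Using pₖ = aₖpₖ₋₁ + pₖ₋₂, qₖ = aₖqₖ₋₁ + qₖ₋₂ (with p₋₁=1, p₋₂=0, q₋₁=0, q₋₂=1):
  k=0: a=7, p=7, q=1
  k=1: a=2, p=15, q=2
  k=2: a=1, p=22, q=3
  k=3: a=1, p=37, q=5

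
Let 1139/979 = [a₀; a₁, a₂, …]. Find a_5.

1139 = 1·979 + 160   →  a_0 = 1
979 = 6·160 + 19   →  a_1 = 6
160 = 8·19 + 8   →  a_2 = 8
19 = 2·8 + 3   →  a_3 = 2
8 = 2·3 + 2   →  a_4 = 2
3 = 1·2 + 1   →  a_5 = 1

1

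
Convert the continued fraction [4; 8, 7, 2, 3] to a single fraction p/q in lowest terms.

Using pₖ = aₖpₖ₋₁ + pₖ₋₂ and qₖ = aₖqₖ₋₁ + qₖ₋₂:
  k=0: a=4, p=4, q=1
  k=1: a=8, p=33, q=8
  k=2: a=7, p=235, q=57
  k=3: a=2, p=503, q=122
  k=4: a=3, p=1744, q=423

1744/423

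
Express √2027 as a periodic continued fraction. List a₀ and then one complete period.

a₀ = ⌊√2027⌋ = 45.
With m₀=0, d₀=1 and mₖ₊₁ = dₖaₖ − mₖ, dₖ₊₁ = (n − mₖ₊₁²)/dₖ, aₖ₊₁ = ⌊(a₀+mₖ₊₁)/dₖ₊₁⌋:
  k=1: m=45, d=2, a=45
  k=2: m=45, d=1, a=90
d=1 and a=2a₀=90 at k=2, so the next step gives (m, d) = (45, 2) again — its k=1 value — and the period has length 2.

[45; 45, 90]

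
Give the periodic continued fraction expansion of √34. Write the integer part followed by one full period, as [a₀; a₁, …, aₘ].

[5; 1, 4, 1, 10]

a₀ = ⌊√34⌋ = 5.
With m₀=0, d₀=1 and mₖ₊₁ = dₖaₖ − mₖ, dₖ₊₁ = (n − mₖ₊₁²)/dₖ, aₖ₊₁ = ⌊(a₀+mₖ₊₁)/dₖ₊₁⌋:
  k=1: m=5, d=9, a=1
  k=2: m=4, d=2, a=4
  k=3: m=4, d=9, a=1
  k=4: m=5, d=1, a=10
d=1 and a=2a₀=10 at k=4, so the next step gives (m, d) = (5, 9) again — its k=1 value — and the period has length 4.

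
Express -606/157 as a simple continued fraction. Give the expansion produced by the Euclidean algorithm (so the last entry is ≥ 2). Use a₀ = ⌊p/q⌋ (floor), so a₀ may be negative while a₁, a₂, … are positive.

[-4; 7, 7, 3]

-606 = -4×157 + 22
157 = 7×22 + 3
22 = 7×3 + 1
3 = 3×1 + 0  (stop)
So -606/157 = [-4; 7, 7, 3].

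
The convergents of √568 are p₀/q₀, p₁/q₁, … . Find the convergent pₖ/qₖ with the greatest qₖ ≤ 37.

√568 = [23; 1, 4, 1, 46, …] (period length 4).
Convergents:
  p_0/q_0 = 23/1
  p_1/q_1 = 24/1
  p_2/q_2 = 119/5
  p_3/q_3 = 143/6
  p_4/q_4 = 6697/281
q_3 = 6 ≤ 37 < 281 = q_4, so the answer is 143/6.

143/6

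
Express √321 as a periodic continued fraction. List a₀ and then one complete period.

[17; 1, 10, 1, 34]

a₀ = ⌊√321⌋ = 17.
With m₀=0, d₀=1 and mₖ₊₁ = dₖaₖ − mₖ, dₖ₊₁ = (n − mₖ₊₁²)/dₖ, aₖ₊₁ = ⌊(a₀+mₖ₊₁)/dₖ₊₁⌋:
  k=1: m=17, d=32, a=1
  k=2: m=15, d=3, a=10
  k=3: m=15, d=32, a=1
  k=4: m=17, d=1, a=34
d=1 and a=2a₀=34 at k=4, so the next step gives (m, d) = (17, 32) again — its k=1 value — and the period has length 4.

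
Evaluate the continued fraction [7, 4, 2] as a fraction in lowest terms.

Using pₖ = aₖpₖ₋₁ + pₖ₋₂ and qₖ = aₖqₖ₋₁ + qₖ₋₂:
  k=0: a=7, p=7, q=1
  k=1: a=4, p=29, q=4
  k=2: a=2, p=65, q=9

65/9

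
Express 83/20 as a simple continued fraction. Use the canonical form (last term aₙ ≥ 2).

83 = 4*20 + 3
20 = 6*3 + 2
3 = 1*2 + 1
2 = 2*1 + 0  (stop)
So 83/20 = [4; 6, 1, 2].

[4; 6, 1, 2]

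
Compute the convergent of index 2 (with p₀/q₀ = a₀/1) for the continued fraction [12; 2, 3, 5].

Using pₖ = aₖpₖ₋₁ + pₖ₋₂, qₖ = aₖqₖ₋₁ + qₖ₋₂ (with p₋₁=1, p₋₂=0, q₋₁=0, q₋₂=1):
  k=0: a=12, p=12, q=1
  k=1: a=2, p=25, q=2
  k=2: a=3, p=87, q=7

87/7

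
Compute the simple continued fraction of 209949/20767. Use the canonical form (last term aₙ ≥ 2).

209949 = 10*20767 + 2279
20767 = 9*2279 + 256
2279 = 8*256 + 231
256 = 1*231 + 25
231 = 9*25 + 6
25 = 4*6 + 1
6 = 6*1 + 0  (stop)
So 209949/20767 = [10; 9, 8, 1, 9, 4, 6].

[10; 9, 8, 1, 9, 4, 6]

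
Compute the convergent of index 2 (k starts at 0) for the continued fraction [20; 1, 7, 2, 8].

Using pₖ = aₖpₖ₋₁ + pₖ₋₂, qₖ = aₖqₖ₋₁ + qₖ₋₂ (with p₋₁=1, p₋₂=0, q₋₁=0, q₋₂=1):
  k=0: a=20, p=20, q=1
  k=1: a=1, p=21, q=1
  k=2: a=7, p=167, q=8

167/8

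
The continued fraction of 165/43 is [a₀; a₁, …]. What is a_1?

165 = 3·43 + 36   →  a_0 = 3
43 = 1·36 + 7   →  a_1 = 1

1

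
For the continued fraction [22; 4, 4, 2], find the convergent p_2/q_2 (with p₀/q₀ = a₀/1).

378/17

Using pₖ = aₖpₖ₋₁ + pₖ₋₂, qₖ = aₖqₖ₋₁ + qₖ₋₂ (with p₋₁=1, p₋₂=0, q₋₁=0, q₋₂=1):
  k=0: a=22, p=22, q=1
  k=1: a=4, p=89, q=4
  k=2: a=4, p=378, q=17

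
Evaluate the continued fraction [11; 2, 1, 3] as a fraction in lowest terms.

125/11

Using pₖ = aₖpₖ₋₁ + pₖ₋₂ and qₖ = aₖqₖ₋₁ + qₖ₋₂:
  k=0: a=11, p=11, q=1
  k=1: a=2, p=23, q=2
  k=2: a=1, p=34, q=3
  k=3: a=3, p=125, q=11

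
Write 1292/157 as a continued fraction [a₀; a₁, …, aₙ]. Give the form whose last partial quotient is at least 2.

[8; 4, 2, 1, 3, 3]

1292 = 8·157 + 36
157 = 4·36 + 13
36 = 2·13 + 10
13 = 1·10 + 3
10 = 3·3 + 1
3 = 3·1 + 0  (stop)
So 1292/157 = [8; 4, 2, 1, 3, 3].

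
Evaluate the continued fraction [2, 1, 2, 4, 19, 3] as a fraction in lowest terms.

Using pₖ = aₖpₖ₋₁ + pₖ₋₂ and qₖ = aₖqₖ₋₁ + qₖ₋₂:
  k=0: a=2, p=2, q=1
  k=1: a=1, p=3, q=1
  k=2: a=2, p=8, q=3
  k=3: a=4, p=35, q=13
  k=4: a=19, p=673, q=250
  k=5: a=3, p=2054, q=763

2054/763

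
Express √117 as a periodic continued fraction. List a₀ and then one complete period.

[10; 1, 4, 2, 4, 1, 20]

a₀ = ⌊√117⌋ = 10.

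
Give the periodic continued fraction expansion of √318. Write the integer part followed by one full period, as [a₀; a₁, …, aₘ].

a₀ = ⌊√318⌋ = 17.
With m₀=0, d₀=1 and mₖ₊₁ = dₖaₖ − mₖ, dₖ₊₁ = (n − mₖ₊₁²)/dₖ, aₖ₊₁ = ⌊(a₀+mₖ₊₁)/dₖ₊₁⌋:
  k=1: m=17, d=29, a=1
  k=2: m=12, d=6, a=4
  k=3: m=12, d=29, a=1
  k=4: m=17, d=1, a=34
d=1 and a=2a₀=34 at k=4, so the next step gives (m, d) = (17, 29) again — its k=1 value — and the period has length 4.

[17; 1, 4, 1, 34]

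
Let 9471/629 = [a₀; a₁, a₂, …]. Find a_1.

9471 = 15·629 + 36   →  a_0 = 15
629 = 17·36 + 17   →  a_1 = 17

17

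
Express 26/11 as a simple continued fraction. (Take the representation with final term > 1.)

[2; 2, 1, 3]

26 = 2·11 + 4
11 = 2·4 + 3
4 = 1·3 + 1
3 = 3·1 + 0  (stop)
So 26/11 = [2; 2, 1, 3].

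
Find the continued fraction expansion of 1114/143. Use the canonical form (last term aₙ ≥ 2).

1114 = 7·143 + 113
143 = 1·113 + 30
113 = 3·30 + 23
30 = 1·23 + 7
23 = 3·7 + 2
7 = 3·2 + 1
2 = 2·1 + 0  (stop)
So 1114/143 = [7; 1, 3, 1, 3, 3, 2].

[7; 1, 3, 1, 3, 3, 2]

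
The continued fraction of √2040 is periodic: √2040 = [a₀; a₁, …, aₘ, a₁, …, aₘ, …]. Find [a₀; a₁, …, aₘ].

a₀ = ⌊√2040⌋ = 45.
With m₀=0, d₀=1 and mₖ₊₁ = dₖaₖ − mₖ, dₖ₊₁ = (n − mₖ₊₁²)/dₖ, aₖ₊₁ = ⌊(a₀+mₖ₊₁)/dₖ₊₁⌋:
  k=1: m=45, d=15, a=6
  k=2: m=45, d=1, a=90
d=1 and a=2a₀=90 at k=2, so the next step gives (m, d) = (45, 15) again — its k=1 value — and the period has length 2.

[45; 6, 90]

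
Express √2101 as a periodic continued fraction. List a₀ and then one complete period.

[45; 1, 5, 8, 5, 1, 90]

a₀ = ⌊√2101⌋ = 45.
With m₀=0, d₀=1 and mₖ₊₁ = dₖaₖ − mₖ, dₖ₊₁ = (n − mₖ₊₁²)/dₖ, aₖ₊₁ = ⌊(a₀+mₖ₊₁)/dₖ₊₁⌋:
  k=1: m=45, d=76, a=1
  k=2: m=31, d=15, a=5
  k=3: m=44, d=11, a=8
  k=4: m=44, d=15, a=5
  k=5: m=31, d=76, a=1
  k=6: m=45, d=1, a=90
d=1 and a=2a₀=90 at k=6, so the next step gives (m, d) = (45, 76) again — its k=1 value — and the period has length 6.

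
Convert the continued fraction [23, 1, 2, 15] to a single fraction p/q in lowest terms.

Using pₖ = aₖpₖ₋₁ + pₖ₋₂ and qₖ = aₖqₖ₋₁ + qₖ₋₂:
  k=0: a=23, p=23, q=1
  k=1: a=1, p=24, q=1
  k=2: a=2, p=71, q=3
  k=3: a=15, p=1089, q=46

1089/46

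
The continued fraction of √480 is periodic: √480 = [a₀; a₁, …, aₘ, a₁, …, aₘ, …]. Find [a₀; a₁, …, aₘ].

a₀ = ⌊√480⌋ = 21.
With m₀=0, d₀=1 and mₖ₊₁ = dₖaₖ − mₖ, dₖ₊₁ = (n − mₖ₊₁²)/dₖ, aₖ₊₁ = ⌊(a₀+mₖ₊₁)/dₖ₊₁⌋:
  k=1: m=21, d=39, a=1
  k=2: m=18, d=4, a=9
  k=3: m=18, d=39, a=1
  k=4: m=21, d=1, a=42
d=1 and a=2a₀=42 at k=4, so the next step gives (m, d) = (21, 39) again — its k=1 value — and the period has length 4.

[21; 1, 9, 1, 42]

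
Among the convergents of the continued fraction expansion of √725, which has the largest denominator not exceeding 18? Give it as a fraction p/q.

350/13

√725 = [26; 1, 12, 2, 12, 1, 52, …] (period length 6).
Convergents:
  p_0/q_0 = 26/1
  p_1/q_1 = 27/1
  p_2/q_2 = 350/13
  p_3/q_3 = 727/27
q_2 = 13 ≤ 18 < 27 = q_3, so the answer is 350/13.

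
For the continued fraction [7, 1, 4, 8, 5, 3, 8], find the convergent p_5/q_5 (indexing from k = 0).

5237/671

Using pₖ = aₖpₖ₋₁ + pₖ₋₂, qₖ = aₖqₖ₋₁ + qₖ₋₂ (with p₋₁=1, p₋₂=0, q₋₁=0, q₋₂=1):
  k=0: a=7, p=7, q=1
  k=1: a=1, p=8, q=1
  k=2: a=4, p=39, q=5
  k=3: a=8, p=320, q=41
  k=4: a=5, p=1639, q=210
  k=5: a=3, p=5237, q=671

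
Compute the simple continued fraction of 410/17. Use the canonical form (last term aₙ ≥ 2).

410 = 24·17 + 2
17 = 8·2 + 1
2 = 2·1 + 0  (stop)
So 410/17 = [24; 8, 2].

[24; 8, 2]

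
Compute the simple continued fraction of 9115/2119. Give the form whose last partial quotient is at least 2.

[4; 3, 3, 6, 8, 4]

9115 = 4×2119 + 639
2119 = 3×639 + 202
639 = 3×202 + 33
202 = 6×33 + 4
33 = 8×4 + 1
4 = 4×1 + 0  (stop)
So 9115/2119 = [4; 3, 3, 6, 8, 4].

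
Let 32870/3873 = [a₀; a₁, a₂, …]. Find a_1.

32870 = 8·3873 + 1886   →  a_0 = 8
3873 = 2·1886 + 101   →  a_1 = 2

2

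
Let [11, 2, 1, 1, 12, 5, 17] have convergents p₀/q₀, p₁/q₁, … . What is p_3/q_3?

Using pₖ = aₖpₖ₋₁ + pₖ₋₂, qₖ = aₖqₖ₋₁ + qₖ₋₂ (with p₋₁=1, p₋₂=0, q₋₁=0, q₋₂=1):
  k=0: a=11, p=11, q=1
  k=1: a=2, p=23, q=2
  k=2: a=1, p=34, q=3
  k=3: a=1, p=57, q=5

57/5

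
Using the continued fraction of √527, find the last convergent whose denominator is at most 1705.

24265/1057

√527 = [22; 1, 21, 1, 44, …] (period length 4).
Convergents:
  p_0/q_0 = 22/1
  p_1/q_1 = 23/1
  p_2/q_2 = 505/22
  p_3/q_3 = 528/23
  p_4/q_4 = 23737/1034
  p_5/q_5 = 24265/1057
  p_6/q_6 = 533302/23231
q_5 = 1057 ≤ 1705 < 23231 = q_6, so the answer is 24265/1057.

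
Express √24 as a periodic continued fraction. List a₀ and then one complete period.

[4; 1, 8]

a₀ = ⌊√24⌋ = 4.
With m₀=0, d₀=1 and mₖ₊₁ = dₖaₖ − mₖ, dₖ₊₁ = (n − mₖ₊₁²)/dₖ, aₖ₊₁ = ⌊(a₀+mₖ₊₁)/dₖ₊₁⌋:
  k=1: m=4, d=8, a=1
  k=2: m=4, d=1, a=8
d=1 and a=2a₀=8 at k=2, so the next step gives (m, d) = (4, 8) again — its k=1 value — and the period has length 2.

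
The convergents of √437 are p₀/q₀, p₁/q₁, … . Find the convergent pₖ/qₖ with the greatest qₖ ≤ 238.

√437 = [20; 1, 9, 2, 9, 1, 40, …] (period length 6).
Convergents:
  p_0/q_0 = 20/1
  p_1/q_1 = 21/1
  p_2/q_2 = 209/10
  p_3/q_3 = 439/21
  p_4/q_4 = 4160/199
  p_5/q_5 = 4599/220
  p_6/q_6 = 188120/8999
q_5 = 220 ≤ 238 < 8999 = q_6, so the answer is 4599/220.

4599/220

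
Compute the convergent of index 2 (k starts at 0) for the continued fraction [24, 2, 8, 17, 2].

Using pₖ = aₖpₖ₋₁ + pₖ₋₂, qₖ = aₖqₖ₋₁ + qₖ₋₂ (with p₋₁=1, p₋₂=0, q₋₁=0, q₋₂=1):
  k=0: a=24, p=24, q=1
  k=1: a=2, p=49, q=2
  k=2: a=8, p=416, q=17

416/17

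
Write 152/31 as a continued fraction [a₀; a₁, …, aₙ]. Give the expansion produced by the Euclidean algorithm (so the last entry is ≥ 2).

152 = 4*31 + 28
31 = 1*28 + 3
28 = 9*3 + 1
3 = 3*1 + 0  (stop)
So 152/31 = [4; 1, 9, 3].

[4; 1, 9, 3]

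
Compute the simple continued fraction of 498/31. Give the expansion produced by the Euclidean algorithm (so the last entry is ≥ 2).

498 = 16·31 + 2
31 = 15·2 + 1
2 = 2·1 + 0  (stop)
So 498/31 = [16; 15, 2].

[16; 15, 2]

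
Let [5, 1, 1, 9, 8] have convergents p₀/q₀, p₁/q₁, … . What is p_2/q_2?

Using pₖ = aₖpₖ₋₁ + pₖ₋₂, qₖ = aₖqₖ₋₁ + qₖ₋₂ (with p₋₁=1, p₋₂=0, q₋₁=0, q₋₂=1):
  k=0: a=5, p=5, q=1
  k=1: a=1, p=6, q=1
  k=2: a=1, p=11, q=2

11/2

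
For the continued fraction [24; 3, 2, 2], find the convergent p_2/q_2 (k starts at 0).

170/7

Using pₖ = aₖpₖ₋₁ + pₖ₋₂, qₖ = aₖqₖ₋₁ + qₖ₋₂ (with p₋₁=1, p₋₂=0, q₋₁=0, q₋₂=1):
  k=0: a=24, p=24, q=1
  k=1: a=3, p=73, q=3
  k=2: a=2, p=170, q=7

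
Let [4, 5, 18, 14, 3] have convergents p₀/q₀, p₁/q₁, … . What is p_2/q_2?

382/91

Using pₖ = aₖpₖ₋₁ + pₖ₋₂, qₖ = aₖqₖ₋₁ + qₖ₋₂ (with p₋₁=1, p₋₂=0, q₋₁=0, q₋₂=1):
  k=0: a=4, p=4, q=1
  k=1: a=5, p=21, q=5
  k=2: a=18, p=382, q=91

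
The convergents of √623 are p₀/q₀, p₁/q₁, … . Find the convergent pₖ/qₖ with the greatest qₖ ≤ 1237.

30551/1224

√623 = [24; 1, 23, 1, 48, …] (period length 4).
Convergents:
  p_0/q_0 = 24/1
  p_1/q_1 = 25/1
  p_2/q_2 = 599/24
  p_3/q_3 = 624/25
  p_4/q_4 = 30551/1224
  p_5/q_5 = 31175/1249
q_4 = 1224 ≤ 1237 < 1249 = q_5, so the answer is 30551/1224.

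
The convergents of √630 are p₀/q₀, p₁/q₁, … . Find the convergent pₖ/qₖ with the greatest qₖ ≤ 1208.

12575/501

√630 = [25; 10, 50, …] (period length 2).
Convergents:
  p_0/q_0 = 25/1
  p_1/q_1 = 251/10
  p_2/q_2 = 12575/501
  p_3/q_3 = 126001/5020
q_2 = 501 ≤ 1208 < 5020 = q_3, so the answer is 12575/501.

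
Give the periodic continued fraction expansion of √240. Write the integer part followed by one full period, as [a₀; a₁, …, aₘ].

a₀ = ⌊√240⌋ = 15.
With m₀=0, d₀=1 and mₖ₊₁ = dₖaₖ − mₖ, dₖ₊₁ = (n − mₖ₊₁²)/dₖ, aₖ₊₁ = ⌊(a₀+mₖ₊₁)/dₖ₊₁⌋:
  k=1: m=15, d=15, a=2
  k=2: m=15, d=1, a=30
d=1 and a=2a₀=30 at k=2, so the next step gives (m, d) = (15, 15) again — its k=1 value — and the period has length 2.

[15; 2, 30]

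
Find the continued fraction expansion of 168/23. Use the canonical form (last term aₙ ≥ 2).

[7; 3, 3, 2]

168 = 7×23 + 7
23 = 3×7 + 2
7 = 3×2 + 1
2 = 2×1 + 0  (stop)
So 168/23 = [7; 3, 3, 2].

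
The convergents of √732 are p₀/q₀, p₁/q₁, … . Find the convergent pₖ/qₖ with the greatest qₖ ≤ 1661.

√732 = [27; 18, 54, …] (period length 2).
Convergents:
  p_0/q_0 = 27/1
  p_1/q_1 = 487/18
  p_2/q_2 = 26325/973
  p_3/q_3 = 474337/17532
q_2 = 973 ≤ 1661 < 17532 = q_3, so the answer is 26325/973.

26325/973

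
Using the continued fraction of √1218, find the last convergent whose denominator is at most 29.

√1218 = [34; 1, 8, 1, 68, …] (period length 4).
Convergents:
  p_0/q_0 = 34/1
  p_1/q_1 = 35/1
  p_2/q_2 = 314/9
  p_3/q_3 = 349/10
  p_4/q_4 = 24046/689
q_3 = 10 ≤ 29 < 689 = q_4, so the answer is 349/10.

349/10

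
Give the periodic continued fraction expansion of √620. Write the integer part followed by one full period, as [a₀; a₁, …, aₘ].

a₀ = ⌊√620⌋ = 24.
With m₀=0, d₀=1 and mₖ₊₁ = dₖaₖ − mₖ, dₖ₊₁ = (n − mₖ₊₁²)/dₖ, aₖ₊₁ = ⌊(a₀+mₖ₊₁)/dₖ₊₁⌋:
  k=1: m=24, d=44, a=1
  k=2: m=20, d=5, a=8
  k=3: m=20, d=44, a=1
  k=4: m=24, d=1, a=48
d=1 and a=2a₀=48 at k=4, so the next step gives (m, d) = (24, 44) again — its k=1 value — and the period has length 4.

[24; 1, 8, 1, 48]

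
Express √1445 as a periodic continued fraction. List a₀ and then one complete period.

a₀ = ⌊√1445⌋ = 38.
With m₀=0, d₀=1 and mₖ₊₁ = dₖaₖ − mₖ, dₖ₊₁ = (n − mₖ₊₁²)/dₖ, aₖ₊₁ = ⌊(a₀+mₖ₊₁)/dₖ₊₁⌋:
  k=1: m=38, d=1, a=76
d=1 and a=2a₀=76 at k=1, so the next step gives (m, d) = (38, 1) again — its k=1 value — and the period has length 1.

[38; 76]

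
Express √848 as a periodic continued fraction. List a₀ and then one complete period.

[29; 8, 3, 3, 3, 8, 58]

a₀ = ⌊√848⌋ = 29.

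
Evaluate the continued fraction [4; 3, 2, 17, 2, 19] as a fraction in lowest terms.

Fold from the inside: start with 19/1.
  2 + 1/19 = 39/19
  17 + 19/39 = 682/39
  2 + 39/682 = 1403/682
  3 + 682/1403 = 4891/1403
  4 + 1403/4891 = 20967/4891

20967/4891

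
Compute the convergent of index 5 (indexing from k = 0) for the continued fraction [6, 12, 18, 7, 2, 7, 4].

Using pₖ = aₖpₖ₋₁ + pₖ₋₂, qₖ = aₖqₖ₋₁ + qₖ₋₂ (with p₋₁=1, p₋₂=0, q₋₁=0, q₋₂=1):
  k=0: a=6, p=6, q=1
  k=1: a=12, p=73, q=12
  k=2: a=18, p=1320, q=217
  k=3: a=7, p=9313, q=1531
  k=4: a=2, p=19946, q=3279
  k=5: a=7, p=148935, q=24484

148935/24484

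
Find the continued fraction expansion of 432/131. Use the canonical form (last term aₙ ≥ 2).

[3; 3, 2, 1, 3, 1, 2]

432 = 3×131 + 39
131 = 3×39 + 14
39 = 2×14 + 11
14 = 1×11 + 3
11 = 3×3 + 2
3 = 1×2 + 1
2 = 2×1 + 0  (stop)
So 432/131 = [3; 3, 2, 1, 3, 1, 2].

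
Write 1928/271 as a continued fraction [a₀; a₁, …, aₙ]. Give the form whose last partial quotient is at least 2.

[7; 8, 1, 2, 1, 7]

1928 = 7*271 + 31
271 = 8*31 + 23
31 = 1*23 + 8
23 = 2*8 + 7
8 = 1*7 + 1
7 = 7*1 + 0  (stop)
So 1928/271 = [7; 8, 1, 2, 1, 7].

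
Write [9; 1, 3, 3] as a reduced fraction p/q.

127/13

Using pₖ = aₖpₖ₋₁ + pₖ₋₂ and qₖ = aₖqₖ₋₁ + qₖ₋₂:
  k=0: a=9, p=9, q=1
  k=1: a=1, p=10, q=1
  k=2: a=3, p=39, q=4
  k=3: a=3, p=127, q=13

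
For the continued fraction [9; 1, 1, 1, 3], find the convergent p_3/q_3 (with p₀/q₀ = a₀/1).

Using pₖ = aₖpₖ₋₁ + pₖ₋₂, qₖ = aₖqₖ₋₁ + qₖ₋₂ (with p₋₁=1, p₋₂=0, q₋₁=0, q₋₂=1):
  k=0: a=9, p=9, q=1
  k=1: a=1, p=10, q=1
  k=2: a=1, p=19, q=2
  k=3: a=1, p=29, q=3

29/3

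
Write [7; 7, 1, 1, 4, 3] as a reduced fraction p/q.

1562/219

Fold from the inside: start with 3/1.
  4 + 1/3 = 13/3
  1 + 3/13 = 16/13
  1 + 13/16 = 29/16
  7 + 16/29 = 219/29
  7 + 29/219 = 1562/219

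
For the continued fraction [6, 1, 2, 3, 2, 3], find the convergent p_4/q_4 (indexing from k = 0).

Using pₖ = aₖpₖ₋₁ + pₖ₋₂, qₖ = aₖqₖ₋₁ + qₖ₋₂ (with p₋₁=1, p₋₂=0, q₋₁=0, q₋₂=1):
  k=0: a=6, p=6, q=1
  k=1: a=1, p=7, q=1
  k=2: a=2, p=20, q=3
  k=3: a=3, p=67, q=10
  k=4: a=2, p=154, q=23

154/23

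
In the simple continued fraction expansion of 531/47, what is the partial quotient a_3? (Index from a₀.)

531 = 11·47 + 14   →  a_0 = 11
47 = 3·14 + 5   →  a_1 = 3
14 = 2·5 + 4   →  a_2 = 2
5 = 1·4 + 1   →  a_3 = 1

1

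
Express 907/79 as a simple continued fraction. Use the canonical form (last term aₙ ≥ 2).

907 = 11×79 + 38
79 = 2×38 + 3
38 = 12×3 + 2
3 = 1×2 + 1
2 = 2×1 + 0  (stop)
So 907/79 = [11; 2, 12, 1, 2].

[11; 2, 12, 1, 2]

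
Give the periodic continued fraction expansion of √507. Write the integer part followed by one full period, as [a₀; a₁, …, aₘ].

[22; 1, 1, 14, 1, 1, 44]

a₀ = ⌊√507⌋ = 22.
With m₀=0, d₀=1 and mₖ₊₁ = dₖaₖ − mₖ, dₖ₊₁ = (n − mₖ₊₁²)/dₖ, aₖ₊₁ = ⌊(a₀+mₖ₊₁)/dₖ₊₁⌋:
  k=1: m=22, d=23, a=1
  k=2: m=1, d=22, a=1
  k=3: m=21, d=3, a=14
  k=4: m=21, d=22, a=1
  k=5: m=1, d=23, a=1
  k=6: m=22, d=1, a=44
d=1 and a=2a₀=44 at k=6, so the next step gives (m, d) = (22, 23) again — its k=1 value — and the period has length 6.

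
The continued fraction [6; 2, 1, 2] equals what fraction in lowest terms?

Using pₖ = aₖpₖ₋₁ + pₖ₋₂ and qₖ = aₖqₖ₋₁ + qₖ₋₂:
  k=0: a=6, p=6, q=1
  k=1: a=2, p=13, q=2
  k=2: a=1, p=19, q=3
  k=3: a=2, p=51, q=8

51/8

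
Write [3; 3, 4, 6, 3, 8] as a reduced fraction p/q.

7044/2129

Using pₖ = aₖpₖ₋₁ + pₖ₋₂ and qₖ = aₖqₖ₋₁ + qₖ₋₂:
  k=0: a=3, p=3, q=1
  k=1: a=3, p=10, q=3
  k=2: a=4, p=43, q=13
  k=3: a=6, p=268, q=81
  k=4: a=3, p=847, q=256
  k=5: a=8, p=7044, q=2129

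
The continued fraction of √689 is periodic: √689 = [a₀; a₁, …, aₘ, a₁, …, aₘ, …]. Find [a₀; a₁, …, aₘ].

[26; 4, 52]

a₀ = ⌊√689⌋ = 26.
With m₀=0, d₀=1 and mₖ₊₁ = dₖaₖ − mₖ, dₖ₊₁ = (n − mₖ₊₁²)/dₖ, aₖ₊₁ = ⌊(a₀+mₖ₊₁)/dₖ₊₁⌋:
  k=1: m=26, d=13, a=4
  k=2: m=26, d=1, a=52
d=1 and a=2a₀=52 at k=2, so the next step gives (m, d) = (26, 13) again — its k=1 value — and the period has length 2.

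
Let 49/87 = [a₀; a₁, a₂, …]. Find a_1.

1

49 = 0·87 + 49   →  a_0 = 0
87 = 1·49 + 38   →  a_1 = 1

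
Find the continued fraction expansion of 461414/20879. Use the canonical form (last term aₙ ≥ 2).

[22; 10, 17, 2, 4, 13]

461414 = 22×20879 + 2076
20879 = 10×2076 + 119
2076 = 17×119 + 53
119 = 2×53 + 13
53 = 4×13 + 1
13 = 13×1 + 0  (stop)
So 461414/20879 = [22; 10, 17, 2, 4, 13].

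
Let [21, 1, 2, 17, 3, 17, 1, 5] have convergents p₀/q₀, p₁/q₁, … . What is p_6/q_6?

63155/2914

Using pₖ = aₖpₖ₋₁ + pₖ₋₂, qₖ = aₖqₖ₋₁ + qₖ₋₂ (with p₋₁=1, p₋₂=0, q₋₁=0, q₋₂=1):
  k=0: a=21, p=21, q=1
  k=1: a=1, p=22, q=1
  k=2: a=2, p=65, q=3
  k=3: a=17, p=1127, q=52
  k=4: a=3, p=3446, q=159
  k=5: a=17, p=59709, q=2755
  k=6: a=1, p=63155, q=2914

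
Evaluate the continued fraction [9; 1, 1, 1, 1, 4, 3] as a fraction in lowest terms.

711/74

Using pₖ = aₖpₖ₋₁ + pₖ₋₂ and qₖ = aₖqₖ₋₁ + qₖ₋₂:
  k=0: a=9, p=9, q=1
  k=1: a=1, p=10, q=1
  k=2: a=1, p=19, q=2
  k=3: a=1, p=29, q=3
  k=4: a=1, p=48, q=5
  k=5: a=4, p=221, q=23
  k=6: a=3, p=711, q=74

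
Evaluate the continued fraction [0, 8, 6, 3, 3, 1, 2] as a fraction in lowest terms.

Using pₖ = aₖpₖ₋₁ + pₖ₋₂ and qₖ = aₖqₖ₋₁ + qₖ₋₂:
  k=0: a=0, p=0, q=1
  k=1: a=8, p=1, q=8
  k=2: a=6, p=6, q=49
  k=3: a=3, p=19, q=155
  k=4: a=3, p=63, q=514
  k=5: a=1, p=82, q=669
  k=6: a=2, p=227, q=1852

227/1852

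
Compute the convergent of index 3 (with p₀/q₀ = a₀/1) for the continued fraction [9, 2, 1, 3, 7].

Using pₖ = aₖpₖ₋₁ + pₖ₋₂, qₖ = aₖqₖ₋₁ + qₖ₋₂ (with p₋₁=1, p₋₂=0, q₋₁=0, q₋₂=1):
  k=0: a=9, p=9, q=1
  k=1: a=2, p=19, q=2
  k=2: a=1, p=28, q=3
  k=3: a=3, p=103, q=11

103/11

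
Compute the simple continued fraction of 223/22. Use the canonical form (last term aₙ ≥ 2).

223 = 10*22 + 3
22 = 7*3 + 1
3 = 3*1 + 0  (stop)
So 223/22 = [10; 7, 3].

[10; 7, 3]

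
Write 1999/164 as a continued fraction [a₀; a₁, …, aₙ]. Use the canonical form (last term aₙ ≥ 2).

[12; 5, 3, 2, 4]

1999 = 12*164 + 31
164 = 5*31 + 9
31 = 3*9 + 4
9 = 2*4 + 1
4 = 4*1 + 0  (stop)
So 1999/164 = [12; 5, 3, 2, 4].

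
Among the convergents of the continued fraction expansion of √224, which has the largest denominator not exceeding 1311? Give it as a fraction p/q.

13455/899

√224 = [14; 1, 28, …] (period length 2).
Convergents:
  p_0/q_0 = 14/1
  p_1/q_1 = 15/1
  p_2/q_2 = 434/29
  p_3/q_3 = 449/30
  p_4/q_4 = 13006/869
  p_5/q_5 = 13455/899
  p_6/q_6 = 389746/26041
q_5 = 899 ≤ 1311 < 26041 = q_6, so the answer is 13455/899.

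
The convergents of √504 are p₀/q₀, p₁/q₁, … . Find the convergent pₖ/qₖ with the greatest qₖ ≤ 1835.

√504 = [22; 2, 4, 2, 44, …] (period length 4).
Convergents:
  p_0/q_0 = 22/1
  p_1/q_1 = 45/2
  p_2/q_2 = 202/9
  p_3/q_3 = 449/20
  p_4/q_4 = 19958/889
  p_5/q_5 = 40365/1798
  p_6/q_6 = 181418/8081
q_5 = 1798 ≤ 1835 < 8081 = q_6, so the answer is 40365/1798.

40365/1798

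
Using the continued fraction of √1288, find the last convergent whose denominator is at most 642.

√1288 = [35; 1, 7, 1, 70, …] (period length 4).
Convergents:
  p_0/q_0 = 35/1
  p_1/q_1 = 36/1
  p_2/q_2 = 287/8
  p_3/q_3 = 323/9
  p_4/q_4 = 22897/638
  p_5/q_5 = 23220/647
q_4 = 638 ≤ 642 < 647 = q_5, so the answer is 22897/638.

22897/638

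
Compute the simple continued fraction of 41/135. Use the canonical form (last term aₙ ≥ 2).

[0; 3, 3, 2, 2, 2]

41 = 0·135 + 41
135 = 3·41 + 12
41 = 3·12 + 5
12 = 2·5 + 2
5 = 2·2 + 1
2 = 2·1 + 0  (stop)
So 41/135 = [0; 3, 3, 2, 2, 2].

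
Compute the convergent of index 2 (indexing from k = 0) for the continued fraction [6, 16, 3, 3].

297/49

Using pₖ = aₖpₖ₋₁ + pₖ₋₂, qₖ = aₖqₖ₋₁ + qₖ₋₂ (with p₋₁=1, p₋₂=0, q₋₁=0, q₋₂=1):
  k=0: a=6, p=6, q=1
  k=1: a=16, p=97, q=16
  k=2: a=3, p=297, q=49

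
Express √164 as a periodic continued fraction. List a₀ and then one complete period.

a₀ = ⌊√164⌋ = 12.
With m₀=0, d₀=1 and mₖ₊₁ = dₖaₖ − mₖ, dₖ₊₁ = (n − mₖ₊₁²)/dₖ, aₖ₊₁ = ⌊(a₀+mₖ₊₁)/dₖ₊₁⌋:
  k=1: m=12, d=20, a=1
  k=2: m=8, d=5, a=4
  k=3: m=12, d=4, a=6
  k=4: m=12, d=5, a=4
  k=5: m=8, d=20, a=1
  k=6: m=12, d=1, a=24
d=1 and a=2a₀=24 at k=6, so the next step gives (m, d) = (12, 20) again — its k=1 value — and the period has length 6.

[12; 1, 4, 6, 4, 1, 24]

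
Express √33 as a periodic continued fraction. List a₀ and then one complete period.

a₀ = ⌊√33⌋ = 5.
With m₀=0, d₀=1 and mₖ₊₁ = dₖaₖ − mₖ, dₖ₊₁ = (n − mₖ₊₁²)/dₖ, aₖ₊₁ = ⌊(a₀+mₖ₊₁)/dₖ₊₁⌋:
  k=1: m=5, d=8, a=1
  k=2: m=3, d=3, a=2
  k=3: m=3, d=8, a=1
  k=4: m=5, d=1, a=10
d=1 and a=2a₀=10 at k=4, so the next step gives (m, d) = (5, 8) again — its k=1 value — and the period has length 4.

[5; 1, 2, 1, 10]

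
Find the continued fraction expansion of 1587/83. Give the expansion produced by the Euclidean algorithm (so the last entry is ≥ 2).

1587 = 19×83 + 10
83 = 8×10 + 3
10 = 3×3 + 1
3 = 3×1 + 0  (stop)
So 1587/83 = [19; 8, 3, 3].

[19; 8, 3, 3]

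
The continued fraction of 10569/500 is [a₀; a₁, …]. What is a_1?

10569 = 21·500 + 69   →  a_0 = 21
500 = 7·69 + 17   →  a_1 = 7

7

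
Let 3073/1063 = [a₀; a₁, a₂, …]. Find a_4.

9

3073 = 2·1063 + 947   →  a_0 = 2
1063 = 1·947 + 116   →  a_1 = 1
947 = 8·116 + 19   →  a_2 = 8
116 = 6·19 + 2   →  a_3 = 6
19 = 9·2 + 1   →  a_4 = 9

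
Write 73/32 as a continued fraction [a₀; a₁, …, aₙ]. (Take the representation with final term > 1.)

[2; 3, 1, 1, 4]

73 = 2×32 + 9
32 = 3×9 + 5
9 = 1×5 + 4
5 = 1×4 + 1
4 = 4×1 + 0  (stop)
So 73/32 = [2; 3, 1, 1, 4].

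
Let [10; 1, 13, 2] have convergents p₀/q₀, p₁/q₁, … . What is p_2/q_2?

153/14

Using pₖ = aₖpₖ₋₁ + pₖ₋₂, qₖ = aₖqₖ₋₁ + qₖ₋₂ (with p₋₁=1, p₋₂=0, q₋₁=0, q₋₂=1):
  k=0: a=10, p=10, q=1
  k=1: a=1, p=11, q=1
  k=2: a=13, p=153, q=14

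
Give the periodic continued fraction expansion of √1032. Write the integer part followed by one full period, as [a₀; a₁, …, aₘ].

a₀ = ⌊√1032⌋ = 32.

[32; 8, 64]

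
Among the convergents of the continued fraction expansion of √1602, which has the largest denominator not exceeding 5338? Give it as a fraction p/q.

128120/3201

√1602 = [40; 40, 80, …] (period length 2).
Convergents:
  p_0/q_0 = 40/1
  p_1/q_1 = 1601/40
  p_2/q_2 = 128120/3201
  p_3/q_3 = 5126401/128080
q_2 = 3201 ≤ 5338 < 128080 = q_3, so the answer is 128120/3201.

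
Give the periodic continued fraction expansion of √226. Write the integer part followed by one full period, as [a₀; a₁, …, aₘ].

[15; 30]

a₀ = ⌊√226⌋ = 15.
With m₀=0, d₀=1 and mₖ₊₁ = dₖaₖ − mₖ, dₖ₊₁ = (n − mₖ₊₁²)/dₖ, aₖ₊₁ = ⌊(a₀+mₖ₊₁)/dₖ₊₁⌋:
  k=1: m=15, d=1, a=30
d=1 and a=2a₀=30 at k=1, so the next step gives (m, d) = (15, 1) again — its k=1 value — and the period has length 1.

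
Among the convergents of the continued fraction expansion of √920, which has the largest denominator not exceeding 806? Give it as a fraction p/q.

√920 = [30; 3, 60, …] (period length 2).
Convergents:
  p_0/q_0 = 30/1
  p_1/q_1 = 91/3
  p_2/q_2 = 5490/181
  p_3/q_3 = 16561/546
  p_4/q_4 = 999150/32941
q_3 = 546 ≤ 806 < 32941 = q_4, so the answer is 16561/546.

16561/546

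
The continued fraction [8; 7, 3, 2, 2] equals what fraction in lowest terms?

1009/124

Using pₖ = aₖpₖ₋₁ + pₖ₋₂ and qₖ = aₖqₖ₋₁ + qₖ₋₂:
  k=0: a=8, p=8, q=1
  k=1: a=7, p=57, q=7
  k=2: a=3, p=179, q=22
  k=3: a=2, p=415, q=51
  k=4: a=2, p=1009, q=124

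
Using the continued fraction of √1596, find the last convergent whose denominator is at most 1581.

√1596 = [39; 1, 18, 1, 78, …] (period length 4).
Convergents:
  p_0/q_0 = 39/1
  p_1/q_1 = 40/1
  p_2/q_2 = 759/19
  p_3/q_3 = 799/20
  p_4/q_4 = 63081/1579
  p_5/q_5 = 63880/1599
q_4 = 1579 ≤ 1581 < 1599 = q_5, so the answer is 63081/1579.

63081/1579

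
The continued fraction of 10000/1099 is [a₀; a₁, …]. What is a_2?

12

10000 = 9·1099 + 109   →  a_0 = 9
1099 = 10·109 + 9   →  a_1 = 10
109 = 12·9 + 1   →  a_2 = 12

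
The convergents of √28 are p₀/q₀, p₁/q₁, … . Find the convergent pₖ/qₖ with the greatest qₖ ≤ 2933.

9403/1777

√28 = [5; 3, 2, 3, 10, …] (period length 4).
Convergents:
  p_0/q_0 = 5/1
  p_1/q_1 = 16/3
  p_2/q_2 = 37/7
  p_3/q_3 = 127/24
  p_4/q_4 = 1307/247
  p_5/q_5 = 4048/765
  p_6/q_6 = 9403/1777
  p_7/q_7 = 32257/6096
q_6 = 1777 ≤ 2933 < 6096 = q_7, so the answer is 9403/1777.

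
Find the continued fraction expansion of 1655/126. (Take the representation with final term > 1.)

[13; 7, 2, 2, 3]

1655 = 13·126 + 17
126 = 7·17 + 7
17 = 2·7 + 3
7 = 2·3 + 1
3 = 3·1 + 0  (stop)
So 1655/126 = [13; 7, 2, 2, 3].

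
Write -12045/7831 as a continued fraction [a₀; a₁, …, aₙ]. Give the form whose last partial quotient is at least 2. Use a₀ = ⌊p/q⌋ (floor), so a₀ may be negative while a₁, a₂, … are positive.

[-2; 2, 6, 17, 17, 2]

-12045 = -2×7831 + 3617
7831 = 2×3617 + 597
3617 = 6×597 + 35
597 = 17×35 + 2
35 = 17×2 + 1
2 = 2×1 + 0  (stop)
So -12045/7831 = [-2; 2, 6, 17, 17, 2].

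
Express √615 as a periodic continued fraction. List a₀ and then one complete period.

[24; 1, 3, 1, 48]

a₀ = ⌊√615⌋ = 24.
With m₀=0, d₀=1 and mₖ₊₁ = dₖaₖ − mₖ, dₖ₊₁ = (n − mₖ₊₁²)/dₖ, aₖ₊₁ = ⌊(a₀+mₖ₊₁)/dₖ₊₁⌋:
  k=1: m=24, d=39, a=1
  k=2: m=15, d=10, a=3
  k=3: m=15, d=39, a=1
  k=4: m=24, d=1, a=48
d=1 and a=2a₀=48 at k=4, so the next step gives (m, d) = (24, 39) again — its k=1 value — and the period has length 4.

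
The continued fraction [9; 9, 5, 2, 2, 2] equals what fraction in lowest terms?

5438/597

Using pₖ = aₖpₖ₋₁ + pₖ₋₂ and qₖ = aₖqₖ₋₁ + qₖ₋₂:
  k=0: a=9, p=9, q=1
  k=1: a=9, p=82, q=9
  k=2: a=5, p=419, q=46
  k=3: a=2, p=920, q=101
  k=4: a=2, p=2259, q=248
  k=5: a=2, p=5438, q=597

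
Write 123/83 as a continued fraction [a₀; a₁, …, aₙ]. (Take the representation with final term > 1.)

[1; 2, 13, 3]

123 = 1×83 + 40
83 = 2×40 + 3
40 = 13×3 + 1
3 = 3×1 + 0  (stop)
So 123/83 = [1; 2, 13, 3].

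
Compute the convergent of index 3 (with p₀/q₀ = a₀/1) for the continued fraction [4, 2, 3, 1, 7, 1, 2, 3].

Using pₖ = aₖpₖ₋₁ + pₖ₋₂, qₖ = aₖqₖ₋₁ + qₖ₋₂ (with p₋₁=1, p₋₂=0, q₋₁=0, q₋₂=1):
  k=0: a=4, p=4, q=1
  k=1: a=2, p=9, q=2
  k=2: a=3, p=31, q=7
  k=3: a=1, p=40, q=9

40/9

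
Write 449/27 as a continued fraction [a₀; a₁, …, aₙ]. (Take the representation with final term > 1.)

[16; 1, 1, 1, 2, 3]

449 = 16×27 + 17
27 = 1×17 + 10
17 = 1×10 + 7
10 = 1×7 + 3
7 = 2×3 + 1
3 = 3×1 + 0  (stop)
So 449/27 = [16; 1, 1, 1, 2, 3].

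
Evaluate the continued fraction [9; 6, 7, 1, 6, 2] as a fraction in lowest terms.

6625/723

Using pₖ = aₖpₖ₋₁ + pₖ₋₂ and qₖ = aₖqₖ₋₁ + qₖ₋₂:
  k=0: a=9, p=9, q=1
  k=1: a=6, p=55, q=6
  k=2: a=7, p=394, q=43
  k=3: a=1, p=449, q=49
  k=4: a=6, p=3088, q=337
  k=5: a=2, p=6625, q=723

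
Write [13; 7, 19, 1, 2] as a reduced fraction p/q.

Fold from the inside: start with 2/1.
  1 + 1/2 = 3/2
  19 + 2/3 = 59/3
  7 + 3/59 = 416/59
  13 + 59/416 = 5467/416

5467/416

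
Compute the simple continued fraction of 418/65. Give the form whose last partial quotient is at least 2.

418 = 6×65 + 28
65 = 2×28 + 9
28 = 3×9 + 1
9 = 9×1 + 0  (stop)
So 418/65 = [6; 2, 3, 9].

[6; 2, 3, 9]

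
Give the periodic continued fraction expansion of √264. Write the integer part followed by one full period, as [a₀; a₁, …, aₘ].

[16; 4, 32]

a₀ = ⌊√264⌋ = 16.
With m₀=0, d₀=1 and mₖ₊₁ = dₖaₖ − mₖ, dₖ₊₁ = (n − mₖ₊₁²)/dₖ, aₖ₊₁ = ⌊(a₀+mₖ₊₁)/dₖ₊₁⌋:
  k=1: m=16, d=8, a=4
  k=2: m=16, d=1, a=32
d=1 and a=2a₀=32 at k=2, so the next step gives (m, d) = (16, 8) again — its k=1 value — and the period has length 2.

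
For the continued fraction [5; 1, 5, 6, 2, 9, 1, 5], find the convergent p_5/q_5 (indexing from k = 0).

4419/757

Using pₖ = aₖpₖ₋₁ + pₖ₋₂, qₖ = aₖqₖ₋₁ + qₖ₋₂ (with p₋₁=1, p₋₂=0, q₋₁=0, q₋₂=1):
  k=0: a=5, p=5, q=1
  k=1: a=1, p=6, q=1
  k=2: a=5, p=35, q=6
  k=3: a=6, p=216, q=37
  k=4: a=2, p=467, q=80
  k=5: a=9, p=4419, q=757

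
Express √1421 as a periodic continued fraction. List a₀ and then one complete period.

a₀ = ⌊√1421⌋ = 37.
With m₀=0, d₀=1 and mₖ₊₁ = dₖaₖ − mₖ, dₖ₊₁ = (n − mₖ₊₁²)/dₖ, aₖ₊₁ = ⌊(a₀+mₖ₊₁)/dₖ₊₁⌋:
  k=1: m=37, d=52, a=1
  k=2: m=15, d=23, a=2
  k=3: m=31, d=20, a=3
  k=4: m=29, d=29, a=2
  k=5: m=29, d=20, a=3
  k=6: m=31, d=23, a=2
  k=7: m=15, d=52, a=1
  k=8: m=37, d=1, a=74
d=1 and a=2a₀=74 at k=8, so the next step gives (m, d) = (37, 52) again — its k=1 value — and the period has length 8.

[37; 1, 2, 3, 2, 3, 2, 1, 74]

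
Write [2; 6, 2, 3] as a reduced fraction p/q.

Fold from the inside: start with 3/1.
  2 + 1/3 = 7/3
  6 + 3/7 = 45/7
  2 + 7/45 = 97/45

97/45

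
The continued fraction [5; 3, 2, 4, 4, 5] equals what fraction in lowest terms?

Fold from the inside: start with 5/1.
  4 + 1/5 = 21/5
  4 + 5/21 = 89/21
  2 + 21/89 = 199/89
  3 + 89/199 = 686/199
  5 + 199/686 = 3629/686

3629/686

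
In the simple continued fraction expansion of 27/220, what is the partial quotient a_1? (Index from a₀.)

27 = 0·220 + 27   →  a_0 = 0
220 = 8·27 + 4   →  a_1 = 8

8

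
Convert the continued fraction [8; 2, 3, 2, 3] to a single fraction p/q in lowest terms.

Fold from the inside: start with 3/1.
  2 + 1/3 = 7/3
  3 + 3/7 = 24/7
  2 + 7/24 = 55/24
  8 + 24/55 = 464/55

464/55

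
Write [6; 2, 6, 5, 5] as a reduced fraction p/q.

Using pₖ = aₖpₖ₋₁ + pₖ₋₂ and qₖ = aₖqₖ₋₁ + qₖ₋₂:
  k=0: a=6, p=6, q=1
  k=1: a=2, p=13, q=2
  k=2: a=6, p=84, q=13
  k=3: a=5, p=433, q=67
  k=4: a=5, p=2249, q=348

2249/348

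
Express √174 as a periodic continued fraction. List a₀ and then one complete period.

a₀ = ⌊√174⌋ = 13.
With m₀=0, d₀=1 and mₖ₊₁ = dₖaₖ − mₖ, dₖ₊₁ = (n − mₖ₊₁²)/dₖ, aₖ₊₁ = ⌊(a₀+mₖ₊₁)/dₖ₊₁⌋:
  k=1: m=13, d=5, a=5
  k=2: m=12, d=6, a=4
  k=3: m=12, d=5, a=5
  k=4: m=13, d=1, a=26
d=1 and a=2a₀=26 at k=4, so the next step gives (m, d) = (13, 5) again — its k=1 value — and the period has length 4.

[13; 5, 4, 5, 26]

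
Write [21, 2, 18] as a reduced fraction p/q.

795/37

Fold from the inside: start with 18/1.
  2 + 1/18 = 37/18
  21 + 18/37 = 795/37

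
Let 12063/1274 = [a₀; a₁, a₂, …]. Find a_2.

7

12063 = 9·1274 + 597   →  a_0 = 9
1274 = 2·597 + 80   →  a_1 = 2
597 = 7·80 + 37   →  a_2 = 7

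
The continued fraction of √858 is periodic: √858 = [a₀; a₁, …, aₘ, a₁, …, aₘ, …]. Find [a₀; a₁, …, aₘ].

[29; 3, 2, 3, 58]

a₀ = ⌊√858⌋ = 29.
With m₀=0, d₀=1 and mₖ₊₁ = dₖaₖ − mₖ, dₖ₊₁ = (n − mₖ₊₁²)/dₖ, aₖ₊₁ = ⌊(a₀+mₖ₊₁)/dₖ₊₁⌋:
  k=1: m=29, d=17, a=3
  k=2: m=22, d=22, a=2
  k=3: m=22, d=17, a=3
  k=4: m=29, d=1, a=58
d=1 and a=2a₀=58 at k=4, so the next step gives (m, d) = (29, 17) again — its k=1 value — and the period has length 4.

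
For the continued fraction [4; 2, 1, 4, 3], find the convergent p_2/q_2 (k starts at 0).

13/3

Using pₖ = aₖpₖ₋₁ + pₖ₋₂, qₖ = aₖqₖ₋₁ + qₖ₋₂ (with p₋₁=1, p₋₂=0, q₋₁=0, q₋₂=1):
  k=0: a=4, p=4, q=1
  k=1: a=2, p=9, q=2
  k=2: a=1, p=13, q=3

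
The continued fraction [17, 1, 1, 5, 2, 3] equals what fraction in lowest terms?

1456/83

Using pₖ = aₖpₖ₋₁ + pₖ₋₂ and qₖ = aₖqₖ₋₁ + qₖ₋₂:
  k=0: a=17, p=17, q=1
  k=1: a=1, p=18, q=1
  k=2: a=1, p=35, q=2
  k=3: a=5, p=193, q=11
  k=4: a=2, p=421, q=24
  k=5: a=3, p=1456, q=83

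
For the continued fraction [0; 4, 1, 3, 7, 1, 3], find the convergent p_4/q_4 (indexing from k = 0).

Using pₖ = aₖpₖ₋₁ + pₖ₋₂, qₖ = aₖqₖ₋₁ + qₖ₋₂ (with p₋₁=1, p₋₂=0, q₋₁=0, q₋₂=1):
  k=0: a=0, p=0, q=1
  k=1: a=4, p=1, q=4
  k=2: a=1, p=1, q=5
  k=3: a=3, p=4, q=19
  k=4: a=7, p=29, q=138

29/138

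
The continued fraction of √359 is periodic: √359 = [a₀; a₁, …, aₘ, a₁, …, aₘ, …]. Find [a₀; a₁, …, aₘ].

[18; 1, 17, 1, 36]

a₀ = ⌊√359⌋ = 18.
With m₀=0, d₀=1 and mₖ₊₁ = dₖaₖ − mₖ, dₖ₊₁ = (n − mₖ₊₁²)/dₖ, aₖ₊₁ = ⌊(a₀+mₖ₊₁)/dₖ₊₁⌋:
  k=1: m=18, d=35, a=1
  k=2: m=17, d=2, a=17
  k=3: m=17, d=35, a=1
  k=4: m=18, d=1, a=36
d=1 and a=2a₀=36 at k=4, so the next step gives (m, d) = (18, 35) again — its k=1 value — and the period has length 4.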